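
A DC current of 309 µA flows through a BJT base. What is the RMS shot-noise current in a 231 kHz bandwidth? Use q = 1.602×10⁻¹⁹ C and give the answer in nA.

4.78 nA

I_n = √(2qI·B)
2qI·B = 2 × 1.602×10⁻¹⁹ × 3.09×10⁻⁴ × 2.31×10⁵ = 2.29×10⁻¹⁷ A²
I_n = √(2.29×10⁻¹⁷) = 4.78×10⁻⁹ A = 4.78 nA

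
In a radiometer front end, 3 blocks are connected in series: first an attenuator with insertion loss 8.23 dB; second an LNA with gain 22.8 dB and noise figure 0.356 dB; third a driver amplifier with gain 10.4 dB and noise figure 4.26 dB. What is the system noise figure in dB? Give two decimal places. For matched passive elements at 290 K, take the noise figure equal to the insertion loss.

8.62 dB

Convert to linear (a loss of L dB is a gain of −L dB): F_i = 10^(NF_i/10), G_i = 10^(G_i,dB/10)
  Stage 1: F_1 = 10^(8.23/10) = 6.653, G_1 = 10^(−8.23/10) = 0.1503
  Stage 2: F_2 = 10^(0.356/10) = 1.085, G_2 = 10^(22.8/10) = 190.5
  Stage 3: F_3 = 10^(4.26/10) = 2.667, G_3 = 10^(10.4/10) = 10.96
Friis cascade:
  F = 6.653 + (1.085 − 1)/0.1503 + (2.667 − 1)/28.64 = 7.279
NF = 10 log₁₀(7.279) = 8.62 dB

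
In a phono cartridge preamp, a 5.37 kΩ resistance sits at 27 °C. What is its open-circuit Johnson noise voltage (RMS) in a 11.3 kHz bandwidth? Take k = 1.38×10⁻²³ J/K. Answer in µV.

T = 27 °C + 273.15 = 300.15 K
V_n = √(4kTRB)
4kTRB = 4 × 1.38×10⁻²³ × 300.15 × 5.37×10³ × 1.13×10⁴ = 1.01×10⁻¹² V²
V_n = √(1.01×10⁻¹²) = 1.00×10⁻⁶ V = 1.00 µV

1.00 µV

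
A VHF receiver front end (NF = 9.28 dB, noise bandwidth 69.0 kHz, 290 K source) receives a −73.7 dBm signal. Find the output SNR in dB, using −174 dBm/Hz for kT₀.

42.6 dB

Noise floor: N = −174 + 10 log₁₀(B) + NF
10 log₁₀(6.90×10⁴) = 48.39 dB
N = −174 + 48.39 + 9.28 = −116.33 dBm
SNR = P_sig − N = −73.7 − (−116.33) = 42.63 dB → 42.6 dB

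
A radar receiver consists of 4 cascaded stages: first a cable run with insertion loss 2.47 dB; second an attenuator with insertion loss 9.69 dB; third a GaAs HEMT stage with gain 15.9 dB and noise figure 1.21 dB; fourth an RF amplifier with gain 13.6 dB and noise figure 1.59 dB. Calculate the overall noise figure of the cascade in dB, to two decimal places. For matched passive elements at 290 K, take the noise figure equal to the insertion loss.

13.41 dB

Convert to linear (a loss of L dB is a gain of −L dB): F_i = 10^(NF_i/10), G_i = 10^(G_i,dB/10)
  Stage 1: F_1 = 10^(2.47/10) = 1.766, G_1 = 10^(−2.47/10) = 0.5662
  Stage 2: F_2 = 10^(9.69/10) = 9.311, G_2 = 10^(−9.69/10) = 0.1074
  Stage 3: F_3 = 10^(1.21/10) = 1.321, G_3 = 10^(15.9/10) = 38.90
  Stage 4: F_4 = 10^(1.59/10) = 1.442, G_4 = 10^(13.6/10) = 22.91
Friis cascade:
  F = 1.766 + (9.311 − 1)/0.5662 + (1.321 − 1)/0.06081 + (1.442 − 1)/2.366 = 21.91
NF = 10 log₁₀(21.91) = 13.41 dB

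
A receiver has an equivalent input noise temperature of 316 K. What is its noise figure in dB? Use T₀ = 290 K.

F = 1 + T_e/T₀ = 1 + 316/290 = 2.08966
NF = 10 log₁₀(2.08966) = 3.20 dB

3.20 dB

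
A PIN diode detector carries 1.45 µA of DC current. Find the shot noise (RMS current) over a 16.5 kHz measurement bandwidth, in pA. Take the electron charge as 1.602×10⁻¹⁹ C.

87.6 pA

I_n = √(2qI·B)
2qI·B = 2 × 1.602×10⁻¹⁹ × 1.45×10⁻⁶ × 1.65×10⁴ = 7.67×10⁻²¹ A²
I_n = √(7.67×10⁻²¹) = 8.76×10⁻¹¹ A = 87.6 pA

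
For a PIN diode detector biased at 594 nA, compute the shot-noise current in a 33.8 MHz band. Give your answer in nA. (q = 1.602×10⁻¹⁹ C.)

2.54 nA

I_n = √(2qI·B)
2qI·B = 2 × 1.602×10⁻¹⁹ × 5.94×10⁻⁷ × 3.38×10⁷ = 6.43×10⁻¹⁸ A²
I_n = √(6.43×10⁻¹⁸) = 2.54×10⁻⁹ A = 2.54 nA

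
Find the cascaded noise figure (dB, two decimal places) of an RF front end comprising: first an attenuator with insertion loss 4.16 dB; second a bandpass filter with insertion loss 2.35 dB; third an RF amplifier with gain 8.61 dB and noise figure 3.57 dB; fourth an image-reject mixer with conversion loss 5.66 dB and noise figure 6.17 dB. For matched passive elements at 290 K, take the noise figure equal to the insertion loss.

10.84 dB

Convert to linear (a loss of L dB is a gain of −L dB): F_i = 10^(NF_i/10), G_i = 10^(G_i,dB/10)
  Stage 1: F_1 = 10^(4.16/10) = 2.606, G_1 = 10^(−4.16/10) = 0.3837
  Stage 2: F_2 = 10^(2.35/10) = 1.718, G_2 = 10^(−2.35/10) = 0.5821
  Stage 3: F_3 = 10^(3.57/10) = 2.275, G_3 = 10^(8.61/10) = 7.261
  Stage 4: F_4 = 10^(6.17/10) = 4.140, G_4 = 10^(−5.66/10) = 0.2716
Friis cascade:
  F = 2.606 + (1.718 − 1)/0.3837 + (2.275 − 1)/0.2234 + (4.140 − 1)/1.622 = 12.12
NF = 10 log₁₀(12.12) = 10.84 dB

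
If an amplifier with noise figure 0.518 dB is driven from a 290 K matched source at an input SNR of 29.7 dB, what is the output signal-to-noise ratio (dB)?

By definition F = SNR_in/SNR_out, so in dB: SNR_out = SNR_in − NF
SNR_out = 29.7 − 0.518 = 29.182 dB

29.182 dB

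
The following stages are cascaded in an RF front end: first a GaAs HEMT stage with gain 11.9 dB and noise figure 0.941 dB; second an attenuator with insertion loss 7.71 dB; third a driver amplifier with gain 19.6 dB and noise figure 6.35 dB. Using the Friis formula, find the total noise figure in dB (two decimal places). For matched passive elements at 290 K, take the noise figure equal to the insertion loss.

4.51 dB

Convert to linear (a loss of L dB is a gain of −L dB): F_i = 10^(NF_i/10), G_i = 10^(G_i,dB/10)
  Stage 1: F_1 = 10^(0.941/10) = 1.242, G_1 = 10^(11.9/10) = 15.49
  Stage 2: F_2 = 10^(7.71/10) = 5.902, G_2 = 10^(−7.71/10) = 0.1694
  Stage 3: F_3 = 10^(6.35/10) = 4.315, G_3 = 10^(19.6/10) = 91.20
Friis cascade:
  F = 1.242 + (5.902 − 1)/15.49 + (4.315 − 1)/2.624 = 2.822
NF = 10 log₁₀(2.822) = 4.51 dB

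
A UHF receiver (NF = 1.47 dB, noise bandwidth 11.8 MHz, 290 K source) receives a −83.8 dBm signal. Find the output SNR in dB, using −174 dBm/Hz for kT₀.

Noise floor: N = −174 + 10 log₁₀(B) + NF
10 log₁₀(1.18×10⁷) = 70.72 dB
N = −174 + 70.72 + 1.47 = −101.81 dBm
SNR = P_sig − N = −83.8 − (−101.81) = 18.01 dB → 18.0 dB

18.0 dB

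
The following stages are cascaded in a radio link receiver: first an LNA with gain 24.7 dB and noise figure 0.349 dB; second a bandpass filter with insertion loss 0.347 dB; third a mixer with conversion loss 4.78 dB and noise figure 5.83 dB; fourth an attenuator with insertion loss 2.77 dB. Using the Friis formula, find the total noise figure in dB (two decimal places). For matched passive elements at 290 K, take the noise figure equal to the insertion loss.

Convert to linear (a loss of L dB is a gain of −L dB): F_i = 10^(NF_i/10), G_i = 10^(G_i,dB/10)
  Stage 1: F_1 = 10^(0.349/10) = 1.084, G_1 = 10^(24.7/10) = 295.1
  Stage 2: F_2 = 10^(0.347/10) = 1.083, G_2 = 10^(−0.347/10) = 0.9232
  Stage 3: F_3 = 10^(5.83/10) = 3.828, G_3 = 10^(−4.78/10) = 0.3327
  Stage 4: F_4 = 10^(2.77/10) = 1.892, G_4 = 10^(−2.77/10) = 0.5284
Friis cascade:
  F = 1.084 + (1.083 − 1)/295.1 + (3.828 − 1)/272.5 + (1.892 − 1)/90.64 = 1.104
NF = 10 log₁₀(1.104) = 0.43 dB

0.43 dB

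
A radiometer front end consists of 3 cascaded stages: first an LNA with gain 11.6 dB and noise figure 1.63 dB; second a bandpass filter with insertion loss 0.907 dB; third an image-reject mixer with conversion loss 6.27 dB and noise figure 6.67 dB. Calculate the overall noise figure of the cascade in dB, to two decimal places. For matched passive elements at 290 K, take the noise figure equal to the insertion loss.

2.51 dB

Convert to linear (a loss of L dB is a gain of −L dB): F_i = 10^(NF_i/10), G_i = 10^(G_i,dB/10)
  Stage 1: F_1 = 10^(1.63/10) = 1.455, G_1 = 10^(11.6/10) = 14.45
  Stage 2: F_2 = 10^(0.907/10) = 1.232, G_2 = 10^(−0.907/10) = 0.8115
  Stage 3: F_3 = 10^(6.67/10) = 4.645, G_3 = 10^(−6.27/10) = 0.2360
Friis cascade:
  F = 1.455 + (1.232 − 1)/14.45 + (4.645 − 1)/11.73 = 1.782
NF = 10 log₁₀(1.782) = 2.51 dB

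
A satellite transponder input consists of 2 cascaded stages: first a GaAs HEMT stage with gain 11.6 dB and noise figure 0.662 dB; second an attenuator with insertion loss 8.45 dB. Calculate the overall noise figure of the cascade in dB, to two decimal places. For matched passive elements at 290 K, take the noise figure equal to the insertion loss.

Convert to linear (a loss of L dB is a gain of −L dB): F_i = 10^(NF_i/10), G_i = 10^(G_i,dB/10)
  Stage 1: F_1 = 10^(0.662/10) = 1.165, G_1 = 10^(11.6/10) = 14.45
  Stage 2: F_2 = 10^(8.45/10) = 6.998, G_2 = 10^(−8.45/10) = 0.1429
Friis cascade:
  F = 1.165 + (6.998 − 1)/14.45 = 1.580
NF = 10 log₁₀(1.580) = 1.99 dB

1.99 dB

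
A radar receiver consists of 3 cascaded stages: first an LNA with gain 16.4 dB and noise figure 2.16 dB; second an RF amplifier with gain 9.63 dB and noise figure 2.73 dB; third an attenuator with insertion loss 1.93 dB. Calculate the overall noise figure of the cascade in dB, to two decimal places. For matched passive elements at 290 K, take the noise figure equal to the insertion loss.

2.22 dB

Convert to linear (a loss of L dB is a gain of −L dB): F_i = 10^(NF_i/10), G_i = 10^(G_i,dB/10)
  Stage 1: F_1 = 10^(2.16/10) = 1.644, G_1 = 10^(16.4/10) = 43.65
  Stage 2: F_2 = 10^(2.73/10) = 1.875, G_2 = 10^(9.63/10) = 9.183
  Stage 3: F_3 = 10^(1.93/10) = 1.560, G_3 = 10^(−1.93/10) = 0.6412
Friis cascade:
  F = 1.644 + (1.875 − 1)/43.65 + (1.560 − 1)/400.9 = 1.666
NF = 10 log₁₀(1.666) = 2.22 dB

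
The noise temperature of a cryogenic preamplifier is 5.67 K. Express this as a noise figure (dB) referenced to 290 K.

F = 1 + T_e/T₀ = 1 + 5.67/290 = 1.01955
NF = 10 log₁₀(1.01955) = 0.084 dB

0.084 dB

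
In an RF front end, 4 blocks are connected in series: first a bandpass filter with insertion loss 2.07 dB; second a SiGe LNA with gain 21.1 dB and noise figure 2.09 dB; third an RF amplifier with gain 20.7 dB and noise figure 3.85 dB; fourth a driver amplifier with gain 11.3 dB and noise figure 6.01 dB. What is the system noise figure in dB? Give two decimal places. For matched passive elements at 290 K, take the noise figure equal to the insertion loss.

Convert to linear (a loss of L dB is a gain of −L dB): F_i = 10^(NF_i/10), G_i = 10^(G_i,dB/10)
  Stage 1: F_1 = 10^(2.07/10) = 1.611, G_1 = 10^(−2.07/10) = 0.6209
  Stage 2: F_2 = 10^(2.09/10) = 1.618, G_2 = 10^(21.1/10) = 128.8
  Stage 3: F_3 = 10^(3.85/10) = 2.427, G_3 = 10^(20.7/10) = 117.5
  Stage 4: F_4 = 10^(6.01/10) = 3.990, G_4 = 10^(11.3/10) = 13.49
Friis cascade:
  F = 1.611 + (1.618 − 1)/0.6209 + (2.427 − 1)/79.98 + (3.990 − 1)/9397 = 2.624
NF = 10 log₁₀(2.624) = 4.19 dB

4.19 dB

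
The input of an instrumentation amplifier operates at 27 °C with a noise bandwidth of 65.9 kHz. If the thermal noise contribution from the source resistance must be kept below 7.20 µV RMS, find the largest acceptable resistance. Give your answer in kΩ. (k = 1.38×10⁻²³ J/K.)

47.5 kΩ

T = 27 °C + 273.15 = 300.15 K
Johnson–Nyquist: V_n = √(4kTRB) ⇒ R = V_n² / (4kTB)
4kTB = 4 × 1.38×10⁻²³ × 300.15 × 6.59×10⁴ = 1.09×10⁻¹⁵
R = (7.20×10⁻⁶)² / 1.09×10⁻¹⁵ = 4.75×10⁴ Ω = 47.5 kΩ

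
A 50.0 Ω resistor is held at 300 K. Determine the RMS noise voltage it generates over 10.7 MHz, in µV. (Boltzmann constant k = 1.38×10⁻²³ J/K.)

2.98 µV

V_n = √(4kTRB)
4kTRB = 4 × 1.38×10⁻²³ × 300 × 5.00×10¹ × 1.07×10⁷ = 8.86×10⁻¹² V²
V_n = √(8.86×10⁻¹²) = 2.98×10⁻⁶ V = 2.98 µV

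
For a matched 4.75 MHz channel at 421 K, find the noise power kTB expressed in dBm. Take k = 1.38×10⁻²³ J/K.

P_n = kTB = 1.38×10⁻²³ × 421 × 4.75×10⁶ = 2.76×10⁻¹⁴ W
In dBm: 10 log₁₀(2.76×10⁻¹⁴ / 10⁻³) = −105.6 dBm

−105.6 dBm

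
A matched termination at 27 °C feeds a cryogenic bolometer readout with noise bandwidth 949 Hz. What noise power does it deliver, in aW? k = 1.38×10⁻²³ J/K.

3.93 aW

T = 27 °C + 273.15 = 300.15 K
P_n = kTB = 1.38×10⁻²³ × 300.15 × 9.49×10² = 3.93×10⁻¹⁸ W = 3.93 aW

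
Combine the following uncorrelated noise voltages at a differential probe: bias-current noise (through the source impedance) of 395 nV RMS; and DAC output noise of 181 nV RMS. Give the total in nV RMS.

434 nV

Uncorrelated sources add in power (mean-square): V_tot = √(ΣV_i²)
V_tot = √[(3.95×10⁻⁷)² + (1.81×10⁻⁷)²] = 4.34×10⁻⁷ V = 434 nV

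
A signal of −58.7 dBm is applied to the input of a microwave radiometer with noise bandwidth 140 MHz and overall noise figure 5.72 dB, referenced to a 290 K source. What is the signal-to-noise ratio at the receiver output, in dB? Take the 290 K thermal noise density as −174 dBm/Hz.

Noise floor: N = −174 + 10 log₁₀(B) + NF
10 log₁₀(1.40×10⁸) = 81.46 dB
N = −174 + 81.46 + 5.72 = −86.82 dBm
SNR = P_sig − N = −58.7 − (−86.82) = 28.12 dB → 28.1 dB

28.1 dB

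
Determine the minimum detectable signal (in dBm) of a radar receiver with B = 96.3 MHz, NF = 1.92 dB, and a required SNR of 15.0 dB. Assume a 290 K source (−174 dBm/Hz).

Sensitivity = −174 + 10 log₁₀(B) + NF + SNR_min
= −174 + 79.84 + 1.92 + 15.0
= −77.24 dBm → −77.2 dBm

−77.2 dBm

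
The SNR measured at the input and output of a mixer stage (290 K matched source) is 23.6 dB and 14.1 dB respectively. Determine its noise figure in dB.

NF (dB) = SNR_in(dB) − SNR_out(dB) when the source is at T₀
NF = 23.6 − 14.1 = 9.5 dB

9.5 dB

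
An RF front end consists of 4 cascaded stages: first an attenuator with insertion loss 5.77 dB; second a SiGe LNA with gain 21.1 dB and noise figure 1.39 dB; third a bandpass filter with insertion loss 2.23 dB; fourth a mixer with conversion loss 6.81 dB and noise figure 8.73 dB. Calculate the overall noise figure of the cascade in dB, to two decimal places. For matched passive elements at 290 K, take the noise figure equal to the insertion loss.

7.43 dB

Convert to linear (a loss of L dB is a gain of −L dB): F_i = 10^(NF_i/10), G_i = 10^(G_i,dB/10)
  Stage 1: F_1 = 10^(5.77/10) = 3.776, G_1 = 10^(−5.77/10) = 0.2649
  Stage 2: F_2 = 10^(1.39/10) = 1.377, G_2 = 10^(21.1/10) = 128.8
  Stage 3: F_3 = 10^(2.23/10) = 1.671, G_3 = 10^(−2.23/10) = 0.5984
  Stage 4: F_4 = 10^(8.73/10) = 7.464, G_4 = 10^(−6.81/10) = 0.2084
Friis cascade:
  F = 3.776 + (1.377 − 1)/0.2649 + (1.671 − 1)/34.12 + (7.464 − 1)/20.42 = 5.536
NF = 10 log₁₀(5.536) = 7.43 dB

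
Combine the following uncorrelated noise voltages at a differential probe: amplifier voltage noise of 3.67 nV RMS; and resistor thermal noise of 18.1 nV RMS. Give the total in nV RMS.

Uncorrelated sources add in power (mean-square): V_tot = √(ΣV_i²)
V_tot = √[(3.67×10⁻⁹)² + (1.81×10⁻⁸)²] = 1.85×10⁻⁸ V = 18.5 nV

18.5 nV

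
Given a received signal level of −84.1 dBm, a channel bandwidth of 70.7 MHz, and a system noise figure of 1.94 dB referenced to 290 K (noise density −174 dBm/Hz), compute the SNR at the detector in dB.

Noise floor: N = −174 + 10 log₁₀(B) + NF
10 log₁₀(7.07×10⁷) = 78.49 dB
N = −174 + 78.49 + 1.94 = −93.57 dBm
SNR = P_sig − N = −84.1 − (−93.57) = 9.47 dB → 9.5 dB

9.5 dB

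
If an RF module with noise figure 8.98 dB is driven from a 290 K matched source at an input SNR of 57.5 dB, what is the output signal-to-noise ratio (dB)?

By definition F = SNR_in/SNR_out, so in dB: SNR_out = SNR_in − NF
SNR_out = 57.5 − 8.98 = 48.52 dB

48.52 dB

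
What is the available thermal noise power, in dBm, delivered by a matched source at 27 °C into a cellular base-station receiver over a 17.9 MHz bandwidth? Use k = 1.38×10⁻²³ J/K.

−101.3 dBm

T = 27 °C + 273.15 = 300.15 K
P_n = kTB = 1.38×10⁻²³ × 300.15 × 1.79×10⁷ = 7.41×10⁻¹⁴ W
In dBm: 10 log₁₀(7.41×10⁻¹⁴ / 10⁻³) = −101.3 dBm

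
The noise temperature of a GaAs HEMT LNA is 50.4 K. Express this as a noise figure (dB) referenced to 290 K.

0.696 dB

F = 1 + T_e/T₀ = 1 + 50.4/290 = 1.17379
NF = 10 log₁₀(1.17379) = 0.696 dB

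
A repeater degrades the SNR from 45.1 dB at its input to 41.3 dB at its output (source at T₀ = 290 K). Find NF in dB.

NF (dB) = SNR_in(dB) − SNR_out(dB) when the source is at T₀
NF = 45.1 − 41.3 = 3.8 dB

3.8 dB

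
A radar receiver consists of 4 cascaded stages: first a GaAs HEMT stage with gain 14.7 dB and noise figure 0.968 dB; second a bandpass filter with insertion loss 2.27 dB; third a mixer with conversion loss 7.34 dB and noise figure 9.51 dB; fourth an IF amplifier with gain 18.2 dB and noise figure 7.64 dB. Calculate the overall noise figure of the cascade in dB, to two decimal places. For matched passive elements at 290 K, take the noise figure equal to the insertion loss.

5.07 dB

Convert to linear (a loss of L dB is a gain of −L dB): F_i = 10^(NF_i/10), G_i = 10^(G_i,dB/10)
  Stage 1: F_1 = 10^(0.968/10) = 1.250, G_1 = 10^(14.7/10) = 29.51
  Stage 2: F_2 = 10^(2.27/10) = 1.687, G_2 = 10^(−2.27/10) = 0.5929
  Stage 3: F_3 = 10^(9.51/10) = 8.933, G_3 = 10^(−7.34/10) = 0.1845
  Stage 4: F_4 = 10^(7.64/10) = 5.808, G_4 = 10^(18.2/10) = 66.07
Friis cascade:
  F = 1.250 + (1.687 − 1)/29.51 + (8.933 − 1)/17.50 + (5.808 − 1)/3.228 = 3.215
NF = 10 log₁₀(3.215) = 5.07 dB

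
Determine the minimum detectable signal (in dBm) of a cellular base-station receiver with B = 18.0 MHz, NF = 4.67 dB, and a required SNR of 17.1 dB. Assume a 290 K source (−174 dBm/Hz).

−79.7 dBm

Sensitivity = −174 + 10 log₁₀(B) + NF + SNR_min
= −174 + 72.55 + 4.67 + 17.1
= −79.68 dBm → −79.7 dBm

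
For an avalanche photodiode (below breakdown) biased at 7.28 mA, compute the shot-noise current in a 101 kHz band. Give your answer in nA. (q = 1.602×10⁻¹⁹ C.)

15.3 nA

I_n = √(2qI·B)
2qI·B = 2 × 1.602×10⁻¹⁹ × 7.28×10⁻³ × 1.01×10⁵ = 2.36×10⁻¹⁶ A²
I_n = √(2.36×10⁻¹⁶) = 1.53×10⁻⁸ A = 15.3 nA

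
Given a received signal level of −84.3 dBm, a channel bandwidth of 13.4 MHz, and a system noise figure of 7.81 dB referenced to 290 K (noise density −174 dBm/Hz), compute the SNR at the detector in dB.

10.6 dB

Noise floor: N = −174 + 10 log₁₀(B) + NF
10 log₁₀(1.34×10⁷) = 71.27 dB
N = −174 + 71.27 + 7.81 = −94.92 dBm
SNR = P_sig − N = −84.3 − (−94.92) = 10.62 dB → 10.6 dB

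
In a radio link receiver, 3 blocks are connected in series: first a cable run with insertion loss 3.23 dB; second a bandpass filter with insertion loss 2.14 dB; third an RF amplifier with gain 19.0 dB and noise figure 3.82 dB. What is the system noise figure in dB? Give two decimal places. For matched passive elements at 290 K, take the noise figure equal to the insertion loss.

Convert to linear (a loss of L dB is a gain of −L dB): F_i = 10^(NF_i/10), G_i = 10^(G_i,dB/10)
  Stage 1: F_1 = 10^(3.23/10) = 2.104, G_1 = 10^(−3.23/10) = 0.4753
  Stage 2: F_2 = 10^(2.14/10) = 1.637, G_2 = 10^(−2.14/10) = 0.6109
  Stage 3: F_3 = 10^(3.82/10) = 2.410, G_3 = 10^(19.0/10) = 79.43
Friis cascade:
  F = 2.104 + (1.637 − 1)/0.4753 + (2.410 − 1)/0.2904 = 8.299
NF = 10 log₁₀(8.299) = 9.19 dB

9.19 dB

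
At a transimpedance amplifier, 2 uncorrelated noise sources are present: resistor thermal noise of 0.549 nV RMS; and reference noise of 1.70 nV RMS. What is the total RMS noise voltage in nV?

1.79 nV

Uncorrelated sources add in power (mean-square): V_tot = √(ΣV_i²)
V_tot = √[(5.49×10⁻¹⁰)² + (1.70×10⁻⁹)²] = 1.79×10⁻⁹ V = 1.79 nV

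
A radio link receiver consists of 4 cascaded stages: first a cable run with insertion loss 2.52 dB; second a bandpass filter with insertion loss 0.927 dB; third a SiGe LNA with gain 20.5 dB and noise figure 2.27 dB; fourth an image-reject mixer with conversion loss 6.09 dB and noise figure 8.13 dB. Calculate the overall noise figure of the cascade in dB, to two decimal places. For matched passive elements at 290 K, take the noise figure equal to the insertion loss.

5.84 dB

Convert to linear (a loss of L dB is a gain of −L dB): F_i = 10^(NF_i/10), G_i = 10^(G_i,dB/10)
  Stage 1: F_1 = 10^(2.52/10) = 1.786, G_1 = 10^(−2.52/10) = 0.5598
  Stage 2: F_2 = 10^(0.927/10) = 1.238, G_2 = 10^(−0.927/10) = 0.8078
  Stage 3: F_3 = 10^(2.27/10) = 1.687, G_3 = 10^(20.5/10) = 112.2
  Stage 4: F_4 = 10^(8.13/10) = 6.501, G_4 = 10^(−6.09/10) = 0.2460
Friis cascade:
  F = 1.786 + (1.238 − 1)/0.5598 + (1.687 − 1)/0.4522 + (6.501 − 1)/50.73 = 3.838
NF = 10 log₁₀(3.838) = 5.84 dB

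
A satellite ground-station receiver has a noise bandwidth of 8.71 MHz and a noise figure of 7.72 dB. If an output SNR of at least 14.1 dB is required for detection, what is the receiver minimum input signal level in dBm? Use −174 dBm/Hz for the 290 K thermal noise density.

Sensitivity = −174 + 10 log₁₀(B) + NF + SNR_min
= −174 + 69.4 + 7.72 + 14.1
= −82.78 dBm → −82.8 dBm

−82.8 dBm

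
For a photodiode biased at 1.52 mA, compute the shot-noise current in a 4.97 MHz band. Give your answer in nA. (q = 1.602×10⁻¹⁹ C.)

I_n = √(2qI·B)
2qI·B = 2 × 1.602×10⁻¹⁹ × 1.52×10⁻³ × 4.97×10⁶ = 2.42×10⁻¹⁵ A²
I_n = √(2.42×10⁻¹⁵) = 4.92×10⁻⁸ A = 49.2 nA

49.2 nA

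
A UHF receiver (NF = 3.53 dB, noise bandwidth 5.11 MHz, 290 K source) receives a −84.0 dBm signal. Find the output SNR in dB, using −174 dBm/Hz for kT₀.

Noise floor: N = −174 + 10 log₁₀(B) + NF
10 log₁₀(5.11×10⁶) = 67.08 dB
N = −174 + 67.08 + 3.53 = −103.39 dBm
SNR = P_sig − N = −84.0 − (−103.39) = 19.39 dB → 19.4 dB

19.4 dB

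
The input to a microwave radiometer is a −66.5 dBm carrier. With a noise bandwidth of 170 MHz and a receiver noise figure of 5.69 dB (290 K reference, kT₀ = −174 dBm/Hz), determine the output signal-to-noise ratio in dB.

Noise floor: N = −174 + 10 log₁₀(B) + NF
10 log₁₀(1.70×10⁸) = 82.3 dB
N = −174 + 82.3 + 5.69 = −86.01 dBm
SNR = P_sig − N = −66.5 − (−86.01) = 19.51 dB → 19.5 dB

19.5 dB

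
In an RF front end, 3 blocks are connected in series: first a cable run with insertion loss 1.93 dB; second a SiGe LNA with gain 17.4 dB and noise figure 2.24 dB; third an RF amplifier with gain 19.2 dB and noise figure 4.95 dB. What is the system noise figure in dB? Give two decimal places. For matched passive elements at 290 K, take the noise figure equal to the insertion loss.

Convert to linear (a loss of L dB is a gain of −L dB): F_i = 10^(NF_i/10), G_i = 10^(G_i,dB/10)
  Stage 1: F_1 = 10^(1.93/10) = 1.560, G_1 = 10^(−1.93/10) = 0.6412
  Stage 2: F_2 = 10^(2.24/10) = 1.675, G_2 = 10^(17.4/10) = 54.95
  Stage 3: F_3 = 10^(4.95/10) = 3.126, G_3 = 10^(19.2/10) = 83.18
Friis cascade:
  F = 1.560 + (1.675 − 1)/0.6412 + (3.126 − 1)/35.24 = 2.672
NF = 10 log₁₀(2.672) = 4.27 dB

4.27 dB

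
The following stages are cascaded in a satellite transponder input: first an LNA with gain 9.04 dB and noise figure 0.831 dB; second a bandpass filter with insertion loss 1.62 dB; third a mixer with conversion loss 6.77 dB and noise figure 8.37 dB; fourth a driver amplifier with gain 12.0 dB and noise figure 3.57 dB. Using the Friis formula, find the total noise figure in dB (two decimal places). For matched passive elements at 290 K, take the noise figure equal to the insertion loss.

5.35 dB

Convert to linear (a loss of L dB is a gain of −L dB): F_i = 10^(NF_i/10), G_i = 10^(G_i,dB/10)
  Stage 1: F_1 = 10^(0.831/10) = 1.211, G_1 = 10^(9.04/10) = 8.017
  Stage 2: F_2 = 10^(1.62/10) = 1.452, G_2 = 10^(−1.62/10) = 0.6887
  Stage 3: F_3 = 10^(8.37/10) = 6.871, G_3 = 10^(−6.77/10) = 0.2104
  Stage 4: F_4 = 10^(3.57/10) = 2.275, G_4 = 10^(12.0/10) = 15.85
Friis cascade:
  F = 1.211 + (1.452 − 1)/8.017 + (6.871 − 1)/5.521 + (2.275 − 1)/1.161 = 3.429
NF = 10 log₁₀(3.429) = 5.35 dB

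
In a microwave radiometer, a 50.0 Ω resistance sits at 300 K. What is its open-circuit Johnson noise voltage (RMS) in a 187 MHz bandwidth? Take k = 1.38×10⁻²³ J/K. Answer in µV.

V_n = √(4kTRB)
4kTRB = 4 × 1.38×10⁻²³ × 300 × 5.00×10¹ × 1.87×10⁸ = 1.55×10⁻¹⁰ V²
V_n = √(1.55×10⁻¹⁰) = 1.24×10⁻⁵ V = 12.4 µV

12.4 µV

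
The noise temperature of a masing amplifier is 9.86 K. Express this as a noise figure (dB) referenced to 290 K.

F = 1 + T_e/T₀ = 1 + 9.86/290 = 1.034
NF = 10 log₁₀(1.034) = 0.145 dB

0.145 dB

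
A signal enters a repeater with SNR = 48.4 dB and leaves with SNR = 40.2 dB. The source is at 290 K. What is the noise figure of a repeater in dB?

8.2 dB

NF (dB) = SNR_in(dB) − SNR_out(dB) when the source is at T₀
NF = 48.4 − 40.2 = 8.2 dB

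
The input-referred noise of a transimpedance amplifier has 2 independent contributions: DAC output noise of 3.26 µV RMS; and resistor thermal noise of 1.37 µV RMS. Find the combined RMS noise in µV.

Uncorrelated sources add in power (mean-square): V_tot = √(ΣV_i²)
V_tot = √[(3.26×10⁻⁶)² + (1.37×10⁻⁶)²] = 3.54×10⁻⁶ V = 3.54 µV

3.54 µV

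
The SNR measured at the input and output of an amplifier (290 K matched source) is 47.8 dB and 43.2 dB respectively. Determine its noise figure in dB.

NF (dB) = SNR_in(dB) − SNR_out(dB) when the source is at T₀
NF = 47.8 − 43.2 = 4.6 dB

4.6 dB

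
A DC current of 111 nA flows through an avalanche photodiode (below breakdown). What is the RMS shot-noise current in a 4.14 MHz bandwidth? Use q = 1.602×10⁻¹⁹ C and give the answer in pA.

384 pA

I_n = √(2qI·B)
2qI·B = 2 × 1.602×10⁻¹⁹ × 1.11×10⁻⁷ × 4.14×10⁶ = 1.47×10⁻¹⁹ A²
I_n = √(1.47×10⁻¹⁹) = 3.84×10⁻¹⁰ A = 384 pA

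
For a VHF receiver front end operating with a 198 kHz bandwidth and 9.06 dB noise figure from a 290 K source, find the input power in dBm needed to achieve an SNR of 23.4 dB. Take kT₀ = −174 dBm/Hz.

Sensitivity = −174 + 10 log₁₀(B) + NF + SNR_min
= −174 + 52.97 + 9.06 + 23.4
= −88.57 dBm → −88.6 dBm

−88.6 dBm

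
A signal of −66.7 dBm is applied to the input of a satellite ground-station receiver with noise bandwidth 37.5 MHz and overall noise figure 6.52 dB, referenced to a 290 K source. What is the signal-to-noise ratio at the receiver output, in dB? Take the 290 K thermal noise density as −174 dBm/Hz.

25.0 dB

Noise floor: N = −174 + 10 log₁₀(B) + NF
10 log₁₀(3.75×10⁷) = 75.74 dB
N = −174 + 75.74 + 6.52 = −91.74 dBm
SNR = P_sig − N = −66.7 − (−91.74) = 25.04 dB → 25.0 dB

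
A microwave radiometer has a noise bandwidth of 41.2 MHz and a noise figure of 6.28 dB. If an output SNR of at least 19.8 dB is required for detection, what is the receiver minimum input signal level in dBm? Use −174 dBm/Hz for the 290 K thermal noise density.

−71.8 dBm

Sensitivity = −174 + 10 log₁₀(B) + NF + SNR_min
= −174 + 76.15 + 6.28 + 19.8
= −71.77 dBm → −71.8 dBm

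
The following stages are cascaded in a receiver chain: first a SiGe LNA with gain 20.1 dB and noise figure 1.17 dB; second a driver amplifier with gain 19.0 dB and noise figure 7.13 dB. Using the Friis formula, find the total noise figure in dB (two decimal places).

Convert to linear (a loss of L dB is a gain of −L dB): F_i = 10^(NF_i/10), G_i = 10^(G_i,dB/10)
  Stage 1: F_1 = 10^(1.17/10) = 1.309, G_1 = 10^(20.1/10) = 102.3
  Stage 2: F_2 = 10^(7.13/10) = 5.164, G_2 = 10^(19.0/10) = 79.43
Friis cascade:
  F = 1.309 + (5.164 − 1)/102.3 = 1.350
NF = 10 log₁₀(1.350) = 1.30 dB

1.30 dB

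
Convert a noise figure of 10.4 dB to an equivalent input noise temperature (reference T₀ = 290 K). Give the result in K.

2890 K

F = 10^(10.4/10) = 10.9648
T_e = (F − 1)·T₀ = (10.9648 − 1) × 290 = 2890 K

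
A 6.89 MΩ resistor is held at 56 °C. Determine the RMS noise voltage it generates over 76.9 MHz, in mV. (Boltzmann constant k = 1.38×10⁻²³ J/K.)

T = 56 °C + 273.15 = 329.15 K
V_n = √(4kTRB)
4kTRB = 4 × 1.38×10⁻²³ × 329.15 × 6.89×10⁶ × 7.69×10⁷ = 9.63×10⁻⁶ V²
V_n = √(9.63×10⁻⁶) = 3.10×10⁻³ V = 3.10 mV

3.10 mV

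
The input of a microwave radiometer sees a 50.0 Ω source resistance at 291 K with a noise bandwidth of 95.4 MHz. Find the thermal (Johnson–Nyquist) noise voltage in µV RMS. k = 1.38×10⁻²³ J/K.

8.75 µV

V_n = √(4kTRB)
4kTRB = 4 × 1.38×10⁻²³ × 291 × 5.00×10¹ × 9.54×10⁷ = 7.66×10⁻¹¹ V²
V_n = √(7.66×10⁻¹¹) = 8.75×10⁻⁶ V = 8.75 µV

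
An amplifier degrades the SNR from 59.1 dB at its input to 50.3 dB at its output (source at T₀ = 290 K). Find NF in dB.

8.8 dB

NF (dB) = SNR_in(dB) − SNR_out(dB) when the source is at T₀
NF = 59.1 − 50.3 = 8.8 dB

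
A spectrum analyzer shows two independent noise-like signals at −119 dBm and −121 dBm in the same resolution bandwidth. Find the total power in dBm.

Convert to linear, add, convert back:
P₁ = 1.26×10⁻¹⁵ W, P₂ = 7.94×10⁻¹⁶ W
P_tot = 2.05×10⁻¹⁵ W → 10 log₁₀(P_tot / 10⁻³) = −116.9 dBm

−116.9 dBm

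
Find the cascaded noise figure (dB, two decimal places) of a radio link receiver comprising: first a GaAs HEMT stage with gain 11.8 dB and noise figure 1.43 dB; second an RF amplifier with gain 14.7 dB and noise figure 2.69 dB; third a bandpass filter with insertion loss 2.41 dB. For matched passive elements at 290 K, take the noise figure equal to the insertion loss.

1.61 dB

Convert to linear (a loss of L dB is a gain of −L dB): F_i = 10^(NF_i/10), G_i = 10^(G_i,dB/10)
  Stage 1: F_1 = 10^(1.43/10) = 1.390, G_1 = 10^(11.8/10) = 15.14
  Stage 2: F_2 = 10^(2.69/10) = 1.858, G_2 = 10^(14.7/10) = 29.51
  Stage 3: F_3 = 10^(2.41/10) = 1.742, G_3 = 10^(−2.41/10) = 0.5741
Friis cascade:
  F = 1.390 + (1.858 − 1)/15.14 + (1.742 − 1)/446.7 = 1.448
NF = 10 log₁₀(1.448) = 1.61 dB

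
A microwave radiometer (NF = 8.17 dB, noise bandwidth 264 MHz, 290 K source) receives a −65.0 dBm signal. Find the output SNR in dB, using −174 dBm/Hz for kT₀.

16.6 dB

Noise floor: N = −174 + 10 log₁₀(B) + NF
10 log₁₀(2.64×10⁸) = 84.22 dB
N = −174 + 84.22 + 8.17 = −81.61 dBm
SNR = P_sig − N = −65.0 − (−81.61) = 16.61 dB → 16.6 dB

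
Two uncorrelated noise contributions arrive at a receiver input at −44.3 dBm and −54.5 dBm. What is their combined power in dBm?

−43.9 dBm

Convert to linear, add, convert back:
P₁ = 3.72×10⁻⁸ W, P₂ = 3.55×10⁻⁹ W
P_tot = 4.07×10⁻⁸ W → 10 log₁₀(P_tot / 10⁻³) = −43.9 dBm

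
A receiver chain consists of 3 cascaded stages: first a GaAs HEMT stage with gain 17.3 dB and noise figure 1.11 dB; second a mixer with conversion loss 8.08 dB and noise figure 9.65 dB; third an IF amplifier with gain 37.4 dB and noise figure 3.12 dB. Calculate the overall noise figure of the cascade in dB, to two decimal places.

Convert to linear (a loss of L dB is a gain of −L dB): F_i = 10^(NF_i/10), G_i = 10^(G_i,dB/10)
  Stage 1: F_1 = 10^(1.11/10) = 1.291, G_1 = 10^(17.3/10) = 53.70
  Stage 2: F_2 = 10^(9.65/10) = 9.226, G_2 = 10^(−8.08/10) = 0.1556
  Stage 3: F_3 = 10^(3.12/10) = 2.051, G_3 = 10^(37.4/10) = 5495
Friis cascade:
  F = 1.291 + (9.226 − 1)/53.70 + (2.051 − 1)/8.356 = 1.570
NF = 10 log₁₀(1.570) = 1.96 dB

1.96 dB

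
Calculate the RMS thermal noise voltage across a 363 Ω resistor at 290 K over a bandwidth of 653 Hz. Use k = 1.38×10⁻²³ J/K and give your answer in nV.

61.6 nV

V_n = √(4kTRB)
4kTRB = 4 × 1.38×10⁻²³ × 290 × 3.63×10² × 6.53×10² = 3.79×10⁻¹⁵ V²
V_n = √(3.79×10⁻¹⁵) = 6.16×10⁻⁸ V = 61.6 nV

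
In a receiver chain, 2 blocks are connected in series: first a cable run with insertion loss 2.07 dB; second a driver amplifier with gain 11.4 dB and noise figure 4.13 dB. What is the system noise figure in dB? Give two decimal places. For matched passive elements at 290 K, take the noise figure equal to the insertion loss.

6.20 dB

Convert to linear (a loss of L dB is a gain of −L dB): F_i = 10^(NF_i/10), G_i = 10^(G_i,dB/10)
  Stage 1: F_1 = 10^(2.07/10) = 1.611, G_1 = 10^(−2.07/10) = 0.6209
  Stage 2: F_2 = 10^(4.13/10) = 2.588, G_2 = 10^(11.4/10) = 13.80
Friis cascade:
  F = 1.611 + (2.588 − 1)/0.6209 = 4.169
NF = 10 log₁₀(4.169) = 6.20 dB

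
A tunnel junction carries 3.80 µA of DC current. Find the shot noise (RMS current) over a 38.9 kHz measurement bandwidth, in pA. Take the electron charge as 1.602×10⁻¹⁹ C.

218 pA

I_n = √(2qI·B)
2qI·B = 2 × 1.602×10⁻¹⁹ × 3.80×10⁻⁶ × 3.89×10⁴ = 4.74×10⁻²⁰ A²
I_n = √(4.74×10⁻²⁰) = 2.18×10⁻¹⁰ A = 218 pA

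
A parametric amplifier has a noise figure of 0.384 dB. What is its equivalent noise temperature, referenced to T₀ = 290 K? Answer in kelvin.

26.8 K

F = 10^(0.384/10) = 1.09245
T_e = (F − 1)·T₀ = (1.09245 − 1) × 290 = 26.8 K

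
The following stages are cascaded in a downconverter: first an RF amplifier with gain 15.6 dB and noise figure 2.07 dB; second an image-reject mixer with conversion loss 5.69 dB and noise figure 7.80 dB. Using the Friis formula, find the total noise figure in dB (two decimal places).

2.43 dB

Convert to linear (a loss of L dB is a gain of −L dB): F_i = 10^(NF_i/10), G_i = 10^(G_i,dB/10)
  Stage 1: F_1 = 10^(2.07/10) = 1.611, G_1 = 10^(15.6/10) = 36.31
  Stage 2: F_2 = 10^(7.80/10) = 6.026, G_2 = 10^(−5.69/10) = 0.2698
Friis cascade:
  F = 1.611 + (6.026 − 1)/36.31 = 1.749
NF = 10 log₁₀(1.749) = 2.43 dB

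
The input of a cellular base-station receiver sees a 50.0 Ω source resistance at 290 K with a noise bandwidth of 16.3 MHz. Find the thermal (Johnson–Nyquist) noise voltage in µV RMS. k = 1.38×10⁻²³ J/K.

3.61 µV

V_n = √(4kTRB)
4kTRB = 4 × 1.38×10⁻²³ × 290 × 5.00×10¹ × 1.63×10⁷ = 1.30×10⁻¹¹ V²
V_n = √(1.30×10⁻¹¹) = 3.61×10⁻⁶ V = 3.61 µV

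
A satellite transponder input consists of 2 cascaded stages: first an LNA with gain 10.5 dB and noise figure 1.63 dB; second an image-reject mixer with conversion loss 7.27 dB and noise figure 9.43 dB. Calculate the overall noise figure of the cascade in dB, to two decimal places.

3.32 dB

Convert to linear (a loss of L dB is a gain of −L dB): F_i = 10^(NF_i/10), G_i = 10^(G_i,dB/10)
  Stage 1: F_1 = 10^(1.63/10) = 1.455, G_1 = 10^(10.5/10) = 11.22
  Stage 2: F_2 = 10^(9.43/10) = 8.770, G_2 = 10^(−7.27/10) = 0.1875
Friis cascade:
  F = 1.455 + (8.770 − 1)/11.22 = 2.148
NF = 10 log₁₀(2.148) = 3.32 dB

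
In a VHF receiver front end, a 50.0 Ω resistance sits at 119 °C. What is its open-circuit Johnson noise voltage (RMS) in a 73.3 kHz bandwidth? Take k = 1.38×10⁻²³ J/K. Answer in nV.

T = 119 °C + 273.15 = 392.15 K
V_n = √(4kTRB)
4kTRB = 4 × 1.38×10⁻²³ × 392.15 × 5.00×10¹ × 7.33×10⁴ = 7.93×10⁻¹⁴ V²
V_n = √(7.93×10⁻¹⁴) = 2.82×10⁻⁷ V = 282 nV

282 nV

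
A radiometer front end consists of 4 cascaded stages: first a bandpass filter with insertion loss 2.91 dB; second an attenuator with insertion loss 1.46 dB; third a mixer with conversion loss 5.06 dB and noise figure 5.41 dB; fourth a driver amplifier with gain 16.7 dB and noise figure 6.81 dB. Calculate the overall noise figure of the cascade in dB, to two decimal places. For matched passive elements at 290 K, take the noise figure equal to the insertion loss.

16.32 dB

Convert to linear (a loss of L dB is a gain of −L dB): F_i = 10^(NF_i/10), G_i = 10^(G_i,dB/10)
  Stage 1: F_1 = 10^(2.91/10) = 1.954, G_1 = 10^(−2.91/10) = 0.5117
  Stage 2: F_2 = 10^(1.46/10) = 1.400, G_2 = 10^(−1.46/10) = 0.7145
  Stage 3: F_3 = 10^(5.41/10) = 3.475, G_3 = 10^(−5.06/10) = 0.3119
  Stage 4: F_4 = 10^(6.81/10) = 4.797, G_4 = 10^(16.7/10) = 46.77
Friis cascade:
  F = 1.954 + (1.400 − 1)/0.5117 + (3.475 − 1)/0.3656 + (4.797 − 1)/0.1140 = 42.81
NF = 10 log₁₀(42.81) = 16.32 dB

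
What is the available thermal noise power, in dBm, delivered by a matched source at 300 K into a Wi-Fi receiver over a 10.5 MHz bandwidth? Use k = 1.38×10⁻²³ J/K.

−103.6 dBm

P_n = kTB = 1.38×10⁻²³ × 300 × 1.05×10⁷ = 4.35×10⁻¹⁴ W
In dBm: 10 log₁₀(4.35×10⁻¹⁴ / 10⁻³) = −103.6 dBm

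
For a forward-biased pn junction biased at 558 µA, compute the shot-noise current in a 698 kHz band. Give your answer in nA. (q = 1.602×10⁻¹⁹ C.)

I_n = √(2qI·B)
2qI·B = 2 × 1.602×10⁻¹⁹ × 5.58×10⁻⁴ × 6.98×10⁵ = 1.25×10⁻¹⁶ A²
I_n = √(1.25×10⁻¹⁶) = 1.12×10⁻⁸ A = 11.2 nA

11.2 nA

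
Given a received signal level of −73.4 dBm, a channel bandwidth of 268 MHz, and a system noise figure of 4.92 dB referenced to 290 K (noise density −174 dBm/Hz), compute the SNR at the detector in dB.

11.4 dB

Noise floor: N = −174 + 10 log₁₀(B) + NF
10 log₁₀(2.68×10⁸) = 84.28 dB
N = −174 + 84.28 + 4.92 = −84.80 dBm
SNR = P_sig − N = −73.4 − (−84.80) = 11.40 dB → 11.4 dB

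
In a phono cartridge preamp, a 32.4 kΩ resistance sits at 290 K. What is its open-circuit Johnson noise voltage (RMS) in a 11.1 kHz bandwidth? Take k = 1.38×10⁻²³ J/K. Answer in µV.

V_n = √(4kTRB)
4kTRB = 4 × 1.38×10⁻²³ × 290 × 3.24×10⁴ × 1.11×10⁴ = 5.76×10⁻¹² V²
V_n = √(5.76×10⁻¹²) = 2.40×10⁻⁶ V = 2.40 µV

2.40 µV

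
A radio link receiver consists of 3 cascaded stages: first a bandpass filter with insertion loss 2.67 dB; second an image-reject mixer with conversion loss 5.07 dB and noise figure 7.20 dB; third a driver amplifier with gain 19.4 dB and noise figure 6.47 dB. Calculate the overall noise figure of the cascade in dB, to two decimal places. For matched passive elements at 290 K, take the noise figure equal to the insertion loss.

Convert to linear (a loss of L dB is a gain of −L dB): F_i = 10^(NF_i/10), G_i = 10^(G_i,dB/10)
  Stage 1: F_1 = 10^(2.67/10) = 1.849, G_1 = 10^(−2.67/10) = 0.5408
  Stage 2: F_2 = 10^(7.20/10) = 5.248, G_2 = 10^(−5.07/10) = 0.3112
  Stage 3: F_3 = 10^(6.47/10) = 4.436, G_3 = 10^(19.4/10) = 87.10
Friis cascade:
  F = 1.849 + (5.248 − 1)/0.5408 + (4.436 − 1)/0.1683 = 30.13
NF = 10 log₁₀(30.13) = 14.79 dB

14.79 dB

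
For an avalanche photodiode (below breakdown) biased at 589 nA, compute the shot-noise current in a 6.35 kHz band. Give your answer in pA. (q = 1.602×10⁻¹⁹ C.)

34.6 pA

I_n = √(2qI·B)
2qI·B = 2 × 1.602×10⁻¹⁹ × 5.89×10⁻⁷ × 6.35×10³ = 1.20×10⁻²¹ A²
I_n = √(1.20×10⁻²¹) = 3.46×10⁻¹¹ A = 34.6 pA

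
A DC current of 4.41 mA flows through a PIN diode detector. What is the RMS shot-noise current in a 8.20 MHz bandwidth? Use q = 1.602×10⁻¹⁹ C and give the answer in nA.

I_n = √(2qI·B)
2qI·B = 2 × 1.602×10⁻¹⁹ × 4.41×10⁻³ × 8.20×10⁶ = 1.16×10⁻¹⁴ A²
I_n = √(1.16×10⁻¹⁴) = 1.08×10⁻⁷ A = 108 nA

108 nA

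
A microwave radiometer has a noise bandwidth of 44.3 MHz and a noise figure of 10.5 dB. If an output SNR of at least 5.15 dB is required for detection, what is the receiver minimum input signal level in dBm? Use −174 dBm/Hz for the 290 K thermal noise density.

Sensitivity = −174 + 10 log₁₀(B) + NF + SNR_min
= −174 + 76.46 + 10.5 + 5.15
= −81.89 dBm → −81.9 dBm

−81.9 dBm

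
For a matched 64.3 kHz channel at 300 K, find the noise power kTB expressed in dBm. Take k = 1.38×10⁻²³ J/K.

−125.7 dBm

P_n = kTB = 1.38×10⁻²³ × 300 × 6.43×10⁴ = 2.66×10⁻¹⁶ W
In dBm: 10 log₁₀(2.66×10⁻¹⁶ / 10⁻³) = −125.7 dBm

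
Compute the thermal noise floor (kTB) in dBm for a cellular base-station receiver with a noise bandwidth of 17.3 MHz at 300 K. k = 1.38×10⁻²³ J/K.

P_n = kTB = 1.38×10⁻²³ × 300 × 1.73×10⁷ = 7.16×10⁻¹⁴ W
In dBm: 10 log₁₀(7.16×10⁻¹⁴ / 10⁻³) = −101.4 dBm

−101.4 dBm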